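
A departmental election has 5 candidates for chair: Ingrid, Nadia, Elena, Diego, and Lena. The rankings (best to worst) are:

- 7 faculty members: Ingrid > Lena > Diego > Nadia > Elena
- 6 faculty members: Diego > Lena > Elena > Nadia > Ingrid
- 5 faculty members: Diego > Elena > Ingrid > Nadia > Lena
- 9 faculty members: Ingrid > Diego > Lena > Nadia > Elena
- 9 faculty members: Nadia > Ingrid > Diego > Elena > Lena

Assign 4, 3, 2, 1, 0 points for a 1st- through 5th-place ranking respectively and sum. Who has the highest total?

Diego

Ingrid: 7·4 + 6·0 + 5·2 + 9·4 + 9·3 = 101
Nadia: 7·1 + 6·1 + 5·1 + 9·1 + 9·4 = 63
Elena: 7·0 + 6·2 + 5·3 + 9·0 + 9·1 = 36
Diego: 7·2 + 6·4 + 5·4 + 9·3 + 9·2 = 103
Lena: 7·3 + 6·3 + 5·0 + 9·2 + 9·0 = 57
Diego has the highest Borda score (103).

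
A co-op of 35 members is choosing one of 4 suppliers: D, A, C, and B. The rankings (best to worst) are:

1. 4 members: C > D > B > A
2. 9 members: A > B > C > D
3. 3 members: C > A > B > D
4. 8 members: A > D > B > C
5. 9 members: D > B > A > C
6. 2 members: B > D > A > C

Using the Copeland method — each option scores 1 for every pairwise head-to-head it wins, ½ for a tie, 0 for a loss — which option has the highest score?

A

D: beats C and B; loses to A → score 2.
A: beats D, C, and B → score 3.
C: loses to D, A, and B → score 0.
B: beats C; loses to D and A → score 1.
A has the best pairwise record.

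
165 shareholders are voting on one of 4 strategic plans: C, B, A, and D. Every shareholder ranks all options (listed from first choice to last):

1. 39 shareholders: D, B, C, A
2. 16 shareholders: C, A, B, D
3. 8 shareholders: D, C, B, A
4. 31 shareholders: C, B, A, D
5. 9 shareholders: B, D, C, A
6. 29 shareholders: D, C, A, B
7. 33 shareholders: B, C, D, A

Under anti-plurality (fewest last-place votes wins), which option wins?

Last-place votes: C 0, B 29, A 89, D 47.
C is ranked last by the fewest voters, so C wins.

C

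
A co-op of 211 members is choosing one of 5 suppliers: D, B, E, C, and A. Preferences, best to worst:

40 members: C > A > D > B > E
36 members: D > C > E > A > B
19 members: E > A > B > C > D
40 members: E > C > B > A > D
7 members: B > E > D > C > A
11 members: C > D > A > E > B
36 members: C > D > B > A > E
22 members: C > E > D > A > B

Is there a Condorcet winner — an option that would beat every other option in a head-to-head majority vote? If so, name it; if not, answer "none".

C

C vs D: 168–43 for C.
C vs B: 185–26 for C.
C vs E: 145–66 for C.
C vs A: 192–19 for C.
C beats every other option head-to-head.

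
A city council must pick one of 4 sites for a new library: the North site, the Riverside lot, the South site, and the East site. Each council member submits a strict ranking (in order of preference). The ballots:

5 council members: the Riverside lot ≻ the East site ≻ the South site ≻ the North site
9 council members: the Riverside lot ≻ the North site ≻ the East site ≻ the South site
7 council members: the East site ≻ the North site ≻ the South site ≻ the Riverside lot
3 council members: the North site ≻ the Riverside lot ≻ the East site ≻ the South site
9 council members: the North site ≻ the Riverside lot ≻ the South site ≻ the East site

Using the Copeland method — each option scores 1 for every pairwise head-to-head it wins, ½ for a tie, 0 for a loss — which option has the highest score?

the North site

the North site: beats the Riverside lot, the South site, and the East site → score 3.
the Riverside lot: beats the South site and the East site; loses to the North site → score 2.
the South site: loses to the North site, the Riverside lot, and the East site → score 0.
the East site: beats the South site; loses to the North site and the Riverside lot → score 1.
the North site has the best pairwise record.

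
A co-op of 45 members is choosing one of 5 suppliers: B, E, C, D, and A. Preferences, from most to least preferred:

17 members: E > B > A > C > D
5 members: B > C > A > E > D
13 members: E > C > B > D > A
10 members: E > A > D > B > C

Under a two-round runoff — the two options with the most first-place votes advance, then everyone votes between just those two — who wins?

E

Round 1 first-place votes: B 5, E 40, C 0, D 0, A 0.
E and B advance.
Runoff: E is preferred to B by 40 voters; B by 5.
E wins the runoff.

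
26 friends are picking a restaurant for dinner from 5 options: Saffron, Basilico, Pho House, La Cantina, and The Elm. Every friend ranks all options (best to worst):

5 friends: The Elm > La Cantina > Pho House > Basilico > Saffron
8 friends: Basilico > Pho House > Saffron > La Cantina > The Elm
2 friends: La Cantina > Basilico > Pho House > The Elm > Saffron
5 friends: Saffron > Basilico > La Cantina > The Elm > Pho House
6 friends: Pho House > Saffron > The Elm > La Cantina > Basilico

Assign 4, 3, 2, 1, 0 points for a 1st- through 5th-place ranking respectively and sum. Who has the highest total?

Pho House

Saffron: 5·0 + 8·2 + 2·0 + 5·4 + 6·3 = 54
Basilico: 5·1 + 8·4 + 2·3 + 5·3 + 6·0 = 58
Pho House: 5·2 + 8·3 + 2·2 + 5·0 + 6·4 = 62
La Cantina: 5·3 + 8·1 + 2·4 + 5·2 + 6·1 = 47
The Elm: 5·4 + 8·0 + 2·1 + 5·1 + 6·2 = 39
Pho House has the highest Borda score (62).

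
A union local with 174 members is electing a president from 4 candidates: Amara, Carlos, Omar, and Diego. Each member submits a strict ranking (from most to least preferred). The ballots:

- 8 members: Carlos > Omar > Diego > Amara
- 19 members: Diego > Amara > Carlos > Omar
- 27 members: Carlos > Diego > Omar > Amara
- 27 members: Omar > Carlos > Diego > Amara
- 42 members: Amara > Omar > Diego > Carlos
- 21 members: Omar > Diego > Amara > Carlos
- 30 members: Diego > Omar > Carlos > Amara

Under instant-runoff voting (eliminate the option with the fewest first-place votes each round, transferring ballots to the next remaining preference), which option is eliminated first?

Carlos

Round 1: Amara 42, Carlos 35, Omar 48, Diego 49. Eliminate Carlos.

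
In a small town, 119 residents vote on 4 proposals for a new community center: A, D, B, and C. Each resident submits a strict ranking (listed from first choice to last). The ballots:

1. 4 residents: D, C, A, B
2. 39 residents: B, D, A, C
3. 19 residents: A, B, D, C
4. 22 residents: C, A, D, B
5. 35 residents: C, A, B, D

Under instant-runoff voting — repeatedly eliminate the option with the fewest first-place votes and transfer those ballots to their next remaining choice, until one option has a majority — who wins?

C

Round 1: A 19, D 4, B 39, C 57. Eliminate D.
Round 2: A 19, B 39, C 61. C has a majority.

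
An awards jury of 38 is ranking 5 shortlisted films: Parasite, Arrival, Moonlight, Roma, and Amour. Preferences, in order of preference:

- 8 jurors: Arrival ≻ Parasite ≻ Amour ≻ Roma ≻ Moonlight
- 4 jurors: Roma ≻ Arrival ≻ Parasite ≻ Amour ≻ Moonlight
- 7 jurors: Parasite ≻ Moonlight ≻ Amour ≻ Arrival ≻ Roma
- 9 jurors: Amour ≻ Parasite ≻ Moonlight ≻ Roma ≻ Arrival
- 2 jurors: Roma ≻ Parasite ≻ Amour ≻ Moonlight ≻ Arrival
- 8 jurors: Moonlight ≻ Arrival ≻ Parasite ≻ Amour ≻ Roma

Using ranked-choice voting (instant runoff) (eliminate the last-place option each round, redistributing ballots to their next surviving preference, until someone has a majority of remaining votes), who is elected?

Arrival

Round 1: Parasite 7, Arrival 8, Moonlight 8, Roma 6, Amour 9. Eliminate Roma.
Round 2: Parasite 9, Arrival 12, Moonlight 8, Amour 9. Eliminate Moonlight.
Round 3: Parasite 9, Arrival 20, Amour 9. Arrival has a majority.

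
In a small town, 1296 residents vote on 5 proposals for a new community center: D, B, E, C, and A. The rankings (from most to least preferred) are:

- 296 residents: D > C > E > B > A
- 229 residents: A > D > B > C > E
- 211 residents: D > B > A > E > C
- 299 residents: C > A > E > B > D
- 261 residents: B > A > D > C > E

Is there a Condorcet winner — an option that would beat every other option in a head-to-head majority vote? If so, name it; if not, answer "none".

Checking pairwise contests:
A beats D 789–507.
D beats B 736–560.
D beats E 997–299.
D beats C 997–299.
B beats A 768–528.
Every option loses at least one head-to-head, so there is no Condorcet winner.

none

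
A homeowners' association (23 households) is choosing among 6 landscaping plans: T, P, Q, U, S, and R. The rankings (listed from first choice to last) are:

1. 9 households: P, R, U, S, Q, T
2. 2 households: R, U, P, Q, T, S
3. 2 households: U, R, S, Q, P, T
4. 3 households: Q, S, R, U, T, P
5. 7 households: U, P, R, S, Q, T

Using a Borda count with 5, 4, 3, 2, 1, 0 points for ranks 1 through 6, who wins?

T: 9·0 + 2·1 + 2·0 + 3·1 + 7·0 = 5
P: 9·5 + 2·3 + 2·1 + 3·0 + 7·4 = 81
Q: 9·1 + 2·2 + 2·2 + 3·5 + 7·1 = 39
U: 9·3 + 2·4 + 2·5 + 3·2 + 7·5 = 86
S: 9·2 + 2·0 + 2·3 + 3·4 + 7·2 = 50
R: 9·4 + 2·5 + 2·4 + 3·3 + 7·3 = 84
U has the highest Borda score (86).

U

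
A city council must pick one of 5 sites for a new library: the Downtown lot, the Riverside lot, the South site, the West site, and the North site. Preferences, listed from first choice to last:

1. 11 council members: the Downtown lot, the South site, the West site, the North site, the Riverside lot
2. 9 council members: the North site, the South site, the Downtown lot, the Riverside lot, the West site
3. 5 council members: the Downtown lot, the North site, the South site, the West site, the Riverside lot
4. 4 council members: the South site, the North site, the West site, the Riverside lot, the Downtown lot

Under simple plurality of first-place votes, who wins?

First-place votes: the Downtown lot 16, the Riverside lot 0, the South site 4, the West site 0, the North site 9.
the Downtown lot has the most first-place votes.

the Downtown lot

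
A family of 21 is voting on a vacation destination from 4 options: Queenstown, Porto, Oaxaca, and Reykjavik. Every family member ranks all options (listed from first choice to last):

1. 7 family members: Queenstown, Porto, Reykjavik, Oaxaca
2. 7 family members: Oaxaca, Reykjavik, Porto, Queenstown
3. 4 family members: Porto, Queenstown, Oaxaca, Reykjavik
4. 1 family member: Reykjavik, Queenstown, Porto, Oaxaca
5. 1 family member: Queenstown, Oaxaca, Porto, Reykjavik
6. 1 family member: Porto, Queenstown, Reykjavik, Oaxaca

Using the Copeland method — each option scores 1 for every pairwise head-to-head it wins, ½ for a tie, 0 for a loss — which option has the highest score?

Queenstown: beats Oaxaca and Reykjavik; loses to Porto → score 2.
Porto: beats Queenstown, Oaxaca, and Reykjavik → score 3.
Oaxaca: beats Reykjavik; loses to Queenstown and Porto → score 1.
Reykjavik: loses to Queenstown, Porto, and Oaxaca → score 0.
Porto has the best pairwise record.

Porto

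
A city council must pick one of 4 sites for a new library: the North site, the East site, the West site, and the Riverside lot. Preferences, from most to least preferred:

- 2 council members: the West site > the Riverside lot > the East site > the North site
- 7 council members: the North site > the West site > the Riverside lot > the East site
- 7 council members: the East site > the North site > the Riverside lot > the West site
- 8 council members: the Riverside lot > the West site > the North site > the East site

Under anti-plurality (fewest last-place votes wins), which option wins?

the Riverside lot

Last-place votes: the North site 2, the East site 15, the West site 7, the Riverside lot 0.
the Riverside lot is ranked last by the fewest voters, so the Riverside lot wins.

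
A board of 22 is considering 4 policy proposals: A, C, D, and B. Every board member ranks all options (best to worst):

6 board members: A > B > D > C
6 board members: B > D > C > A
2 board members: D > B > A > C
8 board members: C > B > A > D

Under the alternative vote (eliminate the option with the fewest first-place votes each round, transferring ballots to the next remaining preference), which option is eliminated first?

D

Round 1: A 6, C 8, D 2, B 6. Eliminate D.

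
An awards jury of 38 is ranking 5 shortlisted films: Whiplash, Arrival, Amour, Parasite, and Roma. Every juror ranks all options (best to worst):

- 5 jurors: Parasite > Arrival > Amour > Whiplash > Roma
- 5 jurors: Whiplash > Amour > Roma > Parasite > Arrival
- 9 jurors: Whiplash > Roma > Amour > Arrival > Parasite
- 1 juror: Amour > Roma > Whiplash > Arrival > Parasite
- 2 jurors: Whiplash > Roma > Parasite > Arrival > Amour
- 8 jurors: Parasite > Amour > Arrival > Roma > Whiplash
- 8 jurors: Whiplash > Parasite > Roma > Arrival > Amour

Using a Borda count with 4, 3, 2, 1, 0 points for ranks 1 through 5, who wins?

Whiplash

Whiplash: 5·1 + 5·4 + 9·4 + 1·2 + 2·4 + 8·0 + 8·4 = 103
Arrival: 5·3 + 5·0 + 9·1 + 1·1 + 2·1 + 8·2 + 8·1 = 51
Amour: 5·2 + 5·3 + 9·2 + 1·4 + 2·0 + 8·3 + 8·0 = 71
Parasite: 5·4 + 5·1 + 9·0 + 1·0 + 2·2 + 8·4 + 8·3 = 85
Roma: 5·0 + 5·2 + 9·3 + 1·3 + 2·3 + 8·1 + 8·2 = 70
Whiplash has the highest Borda score (103).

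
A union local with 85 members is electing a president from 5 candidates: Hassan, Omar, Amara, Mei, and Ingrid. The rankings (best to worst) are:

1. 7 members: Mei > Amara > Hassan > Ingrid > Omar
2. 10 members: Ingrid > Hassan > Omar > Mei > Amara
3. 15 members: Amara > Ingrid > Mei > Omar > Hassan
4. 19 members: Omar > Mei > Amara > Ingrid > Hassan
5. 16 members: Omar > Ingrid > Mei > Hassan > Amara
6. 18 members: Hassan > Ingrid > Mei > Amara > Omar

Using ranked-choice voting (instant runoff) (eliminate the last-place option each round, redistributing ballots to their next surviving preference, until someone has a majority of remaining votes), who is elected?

Round 1: Hassan 18, Omar 35, Amara 15, Mei 7, Ingrid 10. Eliminate Mei.
Round 2: Hassan 18, Omar 35, Amara 22, Ingrid 10. Eliminate Ingrid.
Round 3: Hassan 28, Omar 35, Amara 22. Eliminate Amara.
Round 4: Hassan 35, Omar 50. Omar has a majority.

Omar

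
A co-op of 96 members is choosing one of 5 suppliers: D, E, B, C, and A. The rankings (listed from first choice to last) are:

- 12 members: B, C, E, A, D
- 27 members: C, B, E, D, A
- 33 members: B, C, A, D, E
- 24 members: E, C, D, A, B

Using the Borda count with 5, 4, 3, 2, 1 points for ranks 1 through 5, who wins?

D: 12·1 + 27·2 + 33·2 + 24·3 = 204
E: 12·3 + 27·3 + 33·1 + 24·5 = 270
B: 12·5 + 27·4 + 33·5 + 24·1 = 357
C: 12·4 + 27·5 + 33·4 + 24·4 = 411
A: 12·2 + 27·1 + 33·3 + 24·2 = 198
C has the highest Borda score (411).

C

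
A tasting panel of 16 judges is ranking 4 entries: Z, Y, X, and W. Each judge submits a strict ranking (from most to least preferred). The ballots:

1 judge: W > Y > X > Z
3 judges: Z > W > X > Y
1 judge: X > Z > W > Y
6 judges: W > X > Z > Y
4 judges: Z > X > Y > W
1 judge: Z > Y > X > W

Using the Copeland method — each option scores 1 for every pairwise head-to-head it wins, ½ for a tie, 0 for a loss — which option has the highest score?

Z: beats Y and W; ties X → score 2.5.
Y: loses to Z, X, and W → score 0.
X: beats Y; ties Z; loses to W → score 1.5.
W: beats Y and X; loses to Z → score 2.
Z has the best pairwise record.

Z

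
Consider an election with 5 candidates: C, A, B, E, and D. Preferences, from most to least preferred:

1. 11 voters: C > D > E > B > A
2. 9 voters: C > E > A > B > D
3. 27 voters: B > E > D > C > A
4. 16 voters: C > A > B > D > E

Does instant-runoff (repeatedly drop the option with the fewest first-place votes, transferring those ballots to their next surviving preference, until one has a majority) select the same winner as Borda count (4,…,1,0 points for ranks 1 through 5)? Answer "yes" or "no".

Instant-runoff — R1 C 36, A 0, B 27, E 0, D 0 (C winner). Winner: C.
Borda — scores: C 171, A 66, B 160, E 130, D 103. Winner: C.
The two methods agree.

yes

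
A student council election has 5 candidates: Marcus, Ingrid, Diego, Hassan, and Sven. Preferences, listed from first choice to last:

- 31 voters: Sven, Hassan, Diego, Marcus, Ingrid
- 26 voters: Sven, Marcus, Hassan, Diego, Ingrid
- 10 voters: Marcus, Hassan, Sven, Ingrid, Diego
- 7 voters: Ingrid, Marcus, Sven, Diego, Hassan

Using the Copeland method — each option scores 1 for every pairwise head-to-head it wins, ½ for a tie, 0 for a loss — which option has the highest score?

Sven

Marcus: beats Ingrid, Diego, and Hassan; loses to Sven → score 3.
Ingrid: loses to Marcus, Diego, Hassan, and Sven → score 0.
Diego: beats Ingrid; loses to Marcus, Hassan, and Sven → score 1.
Hassan: beats Ingrid and Diego; loses to Marcus and Sven → score 2.
Sven: beats Marcus, Ingrid, Diego, and Hassan → score 4.
Sven has the best pairwise record.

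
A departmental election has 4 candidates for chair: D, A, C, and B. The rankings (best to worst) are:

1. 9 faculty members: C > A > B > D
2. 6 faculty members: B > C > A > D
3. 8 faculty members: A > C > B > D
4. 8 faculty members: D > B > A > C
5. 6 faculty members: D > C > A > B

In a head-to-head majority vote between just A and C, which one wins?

Voters preferring A to C: 16; preferring C to A: 21.
C wins the head-to-head.

C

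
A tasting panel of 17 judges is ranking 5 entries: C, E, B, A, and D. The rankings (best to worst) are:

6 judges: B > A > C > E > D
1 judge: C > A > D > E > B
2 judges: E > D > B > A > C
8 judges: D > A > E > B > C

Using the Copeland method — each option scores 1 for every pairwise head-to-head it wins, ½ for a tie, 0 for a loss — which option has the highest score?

D

C: loses to E, B, A, and D → score 0.
E: beats C and B; loses to A and D → score 2.
B: beats C; loses to E, A, and D → score 1.
A: beats C, E, and B; loses to D → score 3.
D: beats C, E, B, and A → score 4.
D has the best pairwise record.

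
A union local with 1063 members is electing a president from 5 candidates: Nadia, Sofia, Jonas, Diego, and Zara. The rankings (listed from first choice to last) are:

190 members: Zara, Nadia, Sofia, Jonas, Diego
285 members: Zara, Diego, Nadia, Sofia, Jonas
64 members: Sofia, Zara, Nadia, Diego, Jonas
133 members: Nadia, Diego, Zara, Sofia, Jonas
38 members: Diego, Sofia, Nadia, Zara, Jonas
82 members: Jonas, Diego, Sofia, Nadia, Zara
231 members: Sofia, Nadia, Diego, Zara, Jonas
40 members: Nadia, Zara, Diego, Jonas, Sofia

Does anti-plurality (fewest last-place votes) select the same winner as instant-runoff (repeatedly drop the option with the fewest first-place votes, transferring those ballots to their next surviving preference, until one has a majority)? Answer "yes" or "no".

Anti-plurality — last-place votes: Nadia 0, Sofia 40, Jonas 751, Diego 190, Zara 82. Winner: Nadia.
Instant-runoff — R1 Nadia 173, Sofia 295, Jonas 82, Diego 38, Zara 475 (Diego out); R2 Nadia 173, Sofia 333, Jonas 82, Zara 475 (Jonas out); R3 Nadia 173, Sofia 415, Zara 475 (Nadia out); R4 Sofia 415, Zara 648 (Zara winner). Winner: Zara.
The two methods disagree.

no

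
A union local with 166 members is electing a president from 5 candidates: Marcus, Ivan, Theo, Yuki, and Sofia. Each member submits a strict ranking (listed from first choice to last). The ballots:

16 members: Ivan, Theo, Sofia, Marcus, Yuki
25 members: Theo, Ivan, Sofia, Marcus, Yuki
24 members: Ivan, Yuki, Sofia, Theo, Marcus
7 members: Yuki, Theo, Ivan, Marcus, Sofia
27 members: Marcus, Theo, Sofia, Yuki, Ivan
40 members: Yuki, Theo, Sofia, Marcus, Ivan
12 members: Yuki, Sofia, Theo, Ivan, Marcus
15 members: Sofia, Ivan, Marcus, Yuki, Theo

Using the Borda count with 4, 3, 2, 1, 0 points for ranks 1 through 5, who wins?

Theo

Marcus: 16·1 + 25·1 + 24·0 + 7·1 + 27·4 + 40·1 + 12·0 + 15·2 = 226
Ivan: 16·4 + 25·3 + 24·4 + 7·2 + 27·0 + 40·0 + 12·1 + 15·3 = 306
Theo: 16·3 + 25·4 + 24·1 + 7·3 + 27·3 + 40·3 + 12·2 + 15·0 = 418
Yuki: 16·0 + 25·0 + 24·3 + 7·4 + 27·1 + 40·4 + 12·4 + 15·1 = 350
Sofia: 16·2 + 25·2 + 24·2 + 7·0 + 27·2 + 40·2 + 12·3 + 15·4 = 360
Theo has the highest Borda score (418).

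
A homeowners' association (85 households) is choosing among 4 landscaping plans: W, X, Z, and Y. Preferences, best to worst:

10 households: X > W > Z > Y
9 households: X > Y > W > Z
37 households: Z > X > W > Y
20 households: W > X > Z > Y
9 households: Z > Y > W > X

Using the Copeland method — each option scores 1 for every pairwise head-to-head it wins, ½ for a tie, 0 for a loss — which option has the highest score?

W: beats Y; loses to X and Z → score 1.
X: beats W and Y; loses to Z → score 2.
Z: beats W, X, and Y → score 3.
Y: loses to W, X, and Z → score 0.
Z has the best pairwise record.

Z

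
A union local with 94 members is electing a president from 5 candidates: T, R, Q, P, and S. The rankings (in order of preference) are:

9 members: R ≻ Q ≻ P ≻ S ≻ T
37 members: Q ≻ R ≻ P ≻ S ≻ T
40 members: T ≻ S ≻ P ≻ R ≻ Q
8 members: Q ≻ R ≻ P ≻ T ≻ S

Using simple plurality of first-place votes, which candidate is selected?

Q

First-place votes: T 40, R 9, Q 45, P 0, S 0.
Q has the most first-place votes.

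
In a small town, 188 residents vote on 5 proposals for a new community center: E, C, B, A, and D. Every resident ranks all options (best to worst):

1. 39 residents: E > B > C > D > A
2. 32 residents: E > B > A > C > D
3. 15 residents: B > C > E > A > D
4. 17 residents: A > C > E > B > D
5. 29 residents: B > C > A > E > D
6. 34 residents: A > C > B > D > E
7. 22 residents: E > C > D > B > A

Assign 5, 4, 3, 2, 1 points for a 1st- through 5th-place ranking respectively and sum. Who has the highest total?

E: 39·5 + 32·5 + 15·3 + 17·3 + 29·2 + 34·1 + 22·5 = 653
C: 39·3 + 32·2 + 15·4 + 17·4 + 29·4 + 34·4 + 22·4 = 649
B: 39·4 + 32·4 + 15·5 + 17·2 + 29·5 + 34·3 + 22·2 = 684
A: 39·1 + 32·3 + 15·2 + 17·5 + 29·3 + 34·5 + 22·1 = 529
D: 39·2 + 32·1 + 15·1 + 17·1 + 29·1 + 34·2 + 22·3 = 305
B has the highest Borda score (684).

B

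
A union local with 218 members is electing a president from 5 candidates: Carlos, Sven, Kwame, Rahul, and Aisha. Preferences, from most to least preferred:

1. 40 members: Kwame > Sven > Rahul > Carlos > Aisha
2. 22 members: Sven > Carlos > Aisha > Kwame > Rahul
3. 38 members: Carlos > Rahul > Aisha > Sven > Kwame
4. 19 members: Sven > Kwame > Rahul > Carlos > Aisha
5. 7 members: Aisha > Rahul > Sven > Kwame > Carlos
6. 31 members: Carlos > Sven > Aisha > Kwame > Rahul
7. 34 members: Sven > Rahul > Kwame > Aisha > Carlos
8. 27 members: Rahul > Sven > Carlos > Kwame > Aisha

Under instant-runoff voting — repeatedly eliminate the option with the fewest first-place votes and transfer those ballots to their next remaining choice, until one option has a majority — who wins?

Round 1: Carlos 69, Sven 75, Kwame 40, Rahul 27, Aisha 7. Eliminate Aisha.
Round 2: Carlos 69, Sven 75, Kwame 40, Rahul 34. Eliminate Rahul.
Round 3: Carlos 69, Sven 109, Kwame 40. Eliminate Kwame.
Round 4: Carlos 69, Sven 149. Sven has a majority.

Sven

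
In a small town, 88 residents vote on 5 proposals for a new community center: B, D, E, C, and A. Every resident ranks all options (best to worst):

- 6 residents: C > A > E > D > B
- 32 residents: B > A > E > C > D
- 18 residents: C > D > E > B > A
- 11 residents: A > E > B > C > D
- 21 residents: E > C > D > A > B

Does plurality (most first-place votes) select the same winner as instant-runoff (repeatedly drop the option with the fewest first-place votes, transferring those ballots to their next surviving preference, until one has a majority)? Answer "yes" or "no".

Plurality — first-place votes: B 32, D 0, E 21, C 24, A 11. Winner: B.
Instant-runoff — R1 B 32, D 0, E 21, C 24, A 11 (D out); R2 B 32, E 21, C 24, A 11 (A out); R3 B 32, E 32, C 24 (C out); R4 B 32, E 56 (E winner). Winner: E.
The two methods disagree.

no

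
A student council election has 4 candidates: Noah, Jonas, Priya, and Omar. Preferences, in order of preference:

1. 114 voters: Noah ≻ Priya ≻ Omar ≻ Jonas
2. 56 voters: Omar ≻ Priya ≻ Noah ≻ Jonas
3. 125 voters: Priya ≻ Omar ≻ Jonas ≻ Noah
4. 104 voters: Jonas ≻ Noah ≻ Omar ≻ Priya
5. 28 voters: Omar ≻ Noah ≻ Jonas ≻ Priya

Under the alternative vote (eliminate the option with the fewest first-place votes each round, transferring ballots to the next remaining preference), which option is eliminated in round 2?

Jonas

Round 1: Noah 114, Jonas 104, Priya 125, Omar 84. Eliminate Omar.
Round 2: Noah 142, Jonas 104, Priya 181. Eliminate Jonas.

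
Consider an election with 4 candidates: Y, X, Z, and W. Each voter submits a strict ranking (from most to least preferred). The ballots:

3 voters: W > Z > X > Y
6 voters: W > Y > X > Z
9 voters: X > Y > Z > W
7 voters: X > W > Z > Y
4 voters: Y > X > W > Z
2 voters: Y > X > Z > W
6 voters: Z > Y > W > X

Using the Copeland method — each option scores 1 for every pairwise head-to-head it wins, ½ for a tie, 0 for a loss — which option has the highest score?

Y: beats Z and W; loses to X → score 2.
X: beats Y, Z, and W → score 3.
Z: loses to Y, X, and W → score 0.
W: beats Z; loses to Y and X → score 1.
X has the best pairwise record.

X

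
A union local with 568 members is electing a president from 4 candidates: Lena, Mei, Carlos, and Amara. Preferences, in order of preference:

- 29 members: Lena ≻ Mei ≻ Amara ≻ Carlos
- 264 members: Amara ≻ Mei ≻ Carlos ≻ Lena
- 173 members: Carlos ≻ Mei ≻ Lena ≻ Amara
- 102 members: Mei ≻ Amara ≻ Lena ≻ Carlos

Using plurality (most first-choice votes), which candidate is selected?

First-place votes: Lena 29, Mei 102, Carlos 173, Amara 264.
Amara has the most first-place votes.

Amara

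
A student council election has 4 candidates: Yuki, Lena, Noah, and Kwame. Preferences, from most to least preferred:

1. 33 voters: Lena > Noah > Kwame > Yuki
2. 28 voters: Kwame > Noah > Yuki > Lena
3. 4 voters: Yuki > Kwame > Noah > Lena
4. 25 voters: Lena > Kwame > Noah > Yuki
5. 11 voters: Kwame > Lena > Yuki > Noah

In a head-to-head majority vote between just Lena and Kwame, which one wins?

Voters preferring Lena to Kwame: 58; preferring Kwame to Lena: 43.
Lena wins the head-to-head.

Lena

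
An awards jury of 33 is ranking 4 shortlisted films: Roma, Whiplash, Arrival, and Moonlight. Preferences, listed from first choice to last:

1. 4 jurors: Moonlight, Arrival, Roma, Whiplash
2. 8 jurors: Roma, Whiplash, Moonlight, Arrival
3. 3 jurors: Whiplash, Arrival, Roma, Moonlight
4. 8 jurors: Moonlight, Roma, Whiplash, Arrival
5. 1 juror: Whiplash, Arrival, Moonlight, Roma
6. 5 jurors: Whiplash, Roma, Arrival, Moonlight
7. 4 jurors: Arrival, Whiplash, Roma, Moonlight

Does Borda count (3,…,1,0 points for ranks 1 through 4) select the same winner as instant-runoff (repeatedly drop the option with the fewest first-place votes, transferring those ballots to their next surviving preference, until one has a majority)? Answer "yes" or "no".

Borda — scores: Roma 61, Whiplash 59, Arrival 33, Moonlight 45. Winner: Roma.
Instant-runoff — R1 Roma 8, Whiplash 9, Arrival 4, Moonlight 12 (Arrival out); R2 Roma 8, Whiplash 13, Moonlight 12 (Roma out); R3 Whiplash 21, Moonlight 12 (Whiplash winner). Winner: Whiplash.
The two methods disagree.

no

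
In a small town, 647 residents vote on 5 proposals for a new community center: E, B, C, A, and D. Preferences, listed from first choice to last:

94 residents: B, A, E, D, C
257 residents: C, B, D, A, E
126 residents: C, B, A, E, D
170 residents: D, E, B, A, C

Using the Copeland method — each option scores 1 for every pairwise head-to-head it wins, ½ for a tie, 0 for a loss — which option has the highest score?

C

E: loses to B, C, A, and D → score 0.
B: beats E, A, and D; loses to C → score 3.
C: beats E, B, A, and D → score 4.
A: beats E; loses to B, C, and D → score 1.
D: beats E and A; loses to B and C → score 2.
C has the best pairwise record.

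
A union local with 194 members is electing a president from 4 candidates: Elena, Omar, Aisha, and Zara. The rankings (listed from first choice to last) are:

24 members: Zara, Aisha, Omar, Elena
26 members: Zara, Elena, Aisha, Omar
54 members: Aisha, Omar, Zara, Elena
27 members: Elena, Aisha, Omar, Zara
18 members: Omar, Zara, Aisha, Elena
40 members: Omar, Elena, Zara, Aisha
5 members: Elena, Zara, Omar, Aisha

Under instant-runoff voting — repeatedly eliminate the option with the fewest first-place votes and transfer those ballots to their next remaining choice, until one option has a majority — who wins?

Round 1: Elena 32, Omar 58, Aisha 54, Zara 50. Eliminate Elena.
Round 2: Omar 58, Aisha 81, Zara 55. Eliminate Zara.
Round 3: Omar 63, Aisha 131. Aisha has a majority.

Aisha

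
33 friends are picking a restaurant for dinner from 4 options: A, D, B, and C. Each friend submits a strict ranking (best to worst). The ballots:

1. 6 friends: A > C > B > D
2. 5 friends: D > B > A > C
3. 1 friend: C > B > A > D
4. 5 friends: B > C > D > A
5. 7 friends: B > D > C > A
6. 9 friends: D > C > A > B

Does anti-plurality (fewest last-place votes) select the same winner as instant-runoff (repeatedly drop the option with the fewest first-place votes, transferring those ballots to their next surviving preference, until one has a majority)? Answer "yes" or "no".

Anti-plurality — last-place votes: A 12, D 7, B 9, C 5. Winner: C.
Instant-runoff — R1 A 6, D 14, B 12, C 1 (C out); R2 A 6, D 14, B 13 (A out); R3 D 14, B 19 (B winner). Winner: B.
The two methods disagree.

no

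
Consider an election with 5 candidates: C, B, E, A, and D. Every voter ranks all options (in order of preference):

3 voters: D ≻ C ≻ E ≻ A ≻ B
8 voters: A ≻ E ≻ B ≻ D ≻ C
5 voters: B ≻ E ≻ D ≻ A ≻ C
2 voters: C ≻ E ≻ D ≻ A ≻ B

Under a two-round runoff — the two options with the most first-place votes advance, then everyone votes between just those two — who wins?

A

Round 1 first-place votes: C 2, B 5, E 0, A 8, D 3.
A and B advance.
Runoff: A is preferred to B by 13 voters; B by 5.
A wins the runoff.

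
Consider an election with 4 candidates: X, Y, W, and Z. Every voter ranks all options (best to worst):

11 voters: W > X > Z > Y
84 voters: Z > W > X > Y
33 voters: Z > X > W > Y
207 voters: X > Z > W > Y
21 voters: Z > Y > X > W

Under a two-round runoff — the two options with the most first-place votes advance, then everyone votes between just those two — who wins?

Round 1 first-place votes: X 207, Y 0, W 11, Z 138.
X and Z advance.
Runoff: X is preferred to Z by 218 voters; Z by 138.
X wins the runoff.

X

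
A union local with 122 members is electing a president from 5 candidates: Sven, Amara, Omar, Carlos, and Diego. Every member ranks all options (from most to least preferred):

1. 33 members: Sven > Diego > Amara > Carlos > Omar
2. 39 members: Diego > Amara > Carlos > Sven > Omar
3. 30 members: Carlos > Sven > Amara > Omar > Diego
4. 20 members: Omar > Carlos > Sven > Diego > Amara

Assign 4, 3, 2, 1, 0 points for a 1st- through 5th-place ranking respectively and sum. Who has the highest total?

Sven: 33·4 + 39·1 + 30·3 + 20·2 = 301
Amara: 33·2 + 39·3 + 30·2 + 20·0 = 243
Omar: 33·0 + 39·0 + 30·1 + 20·4 = 110
Carlos: 33·1 + 39·2 + 30·4 + 20·3 = 291
Diego: 33·3 + 39·4 + 30·0 + 20·1 = 275
Sven has the highest Borda score (301).

Sven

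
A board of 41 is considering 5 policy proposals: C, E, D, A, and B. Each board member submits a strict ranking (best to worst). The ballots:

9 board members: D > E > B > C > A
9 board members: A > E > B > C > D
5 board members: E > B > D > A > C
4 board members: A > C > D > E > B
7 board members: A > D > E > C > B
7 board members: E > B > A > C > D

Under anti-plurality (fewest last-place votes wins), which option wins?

E

Last-place votes: C 5, E 0, D 16, A 9, B 11.
E is ranked last by the fewest voters, so E wins.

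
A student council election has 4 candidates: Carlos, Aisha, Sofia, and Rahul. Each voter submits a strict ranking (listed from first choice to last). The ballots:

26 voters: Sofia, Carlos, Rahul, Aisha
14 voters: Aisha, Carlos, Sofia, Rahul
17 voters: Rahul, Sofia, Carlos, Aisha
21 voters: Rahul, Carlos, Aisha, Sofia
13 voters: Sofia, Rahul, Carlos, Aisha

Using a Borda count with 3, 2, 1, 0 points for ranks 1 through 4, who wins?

Rahul

Carlos: 26·2 + 14·2 + 17·1 + 21·2 + 13·1 = 152
Aisha: 26·0 + 14·3 + 17·0 + 21·1 + 13·0 = 63
Sofia: 26·3 + 14·1 + 17·2 + 21·0 + 13·3 = 165
Rahul: 26·1 + 14·0 + 17·3 + 21·3 + 13·2 = 166
Rahul has the highest Borda score (166).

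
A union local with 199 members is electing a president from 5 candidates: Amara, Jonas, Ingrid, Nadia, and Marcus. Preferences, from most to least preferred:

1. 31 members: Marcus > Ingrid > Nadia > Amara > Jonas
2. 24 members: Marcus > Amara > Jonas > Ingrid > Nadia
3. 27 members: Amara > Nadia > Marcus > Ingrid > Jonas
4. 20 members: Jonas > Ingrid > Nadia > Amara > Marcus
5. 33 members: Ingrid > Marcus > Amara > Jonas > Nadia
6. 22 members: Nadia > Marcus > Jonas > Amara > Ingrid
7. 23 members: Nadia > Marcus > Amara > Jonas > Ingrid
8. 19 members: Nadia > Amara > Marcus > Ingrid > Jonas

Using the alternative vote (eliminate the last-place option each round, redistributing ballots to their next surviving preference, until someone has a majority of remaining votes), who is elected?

Nadia

Round 1: Amara 27, Jonas 20, Ingrid 33, Nadia 64, Marcus 55. Eliminate Jonas.
Round 2: Amara 27, Ingrid 53, Nadia 64, Marcus 55. Eliminate Amara.
Round 3: Ingrid 53, Nadia 91, Marcus 55. Eliminate Ingrid.
Round 4: Nadia 111, Marcus 88. Nadia has a majority.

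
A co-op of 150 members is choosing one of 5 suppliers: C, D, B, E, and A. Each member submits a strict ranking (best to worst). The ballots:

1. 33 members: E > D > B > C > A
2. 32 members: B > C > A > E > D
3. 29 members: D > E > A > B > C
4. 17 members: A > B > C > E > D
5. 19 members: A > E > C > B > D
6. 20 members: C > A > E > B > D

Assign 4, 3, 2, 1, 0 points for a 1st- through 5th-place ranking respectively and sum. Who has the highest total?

E

C: 33·1 + 32·3 + 29·0 + 17·2 + 19·2 + 20·4 = 281
D: 33·3 + 32·0 + 29·4 + 17·0 + 19·0 + 20·0 = 215
B: 33·2 + 32·4 + 29·1 + 17·3 + 19·1 + 20·1 = 313
E: 33·4 + 32·1 + 29·3 + 17·1 + 19·3 + 20·2 = 365
A: 33·0 + 32·2 + 29·2 + 17·4 + 19·4 + 20·3 = 326
E has the highest Borda score (365).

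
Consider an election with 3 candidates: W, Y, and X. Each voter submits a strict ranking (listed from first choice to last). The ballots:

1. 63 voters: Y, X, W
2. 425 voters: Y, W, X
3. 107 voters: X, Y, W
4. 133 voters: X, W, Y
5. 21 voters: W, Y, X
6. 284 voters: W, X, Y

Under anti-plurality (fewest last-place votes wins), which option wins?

Last-place votes: W 170, Y 417, X 446.
W is ranked last by the fewest voters, so W wins.

W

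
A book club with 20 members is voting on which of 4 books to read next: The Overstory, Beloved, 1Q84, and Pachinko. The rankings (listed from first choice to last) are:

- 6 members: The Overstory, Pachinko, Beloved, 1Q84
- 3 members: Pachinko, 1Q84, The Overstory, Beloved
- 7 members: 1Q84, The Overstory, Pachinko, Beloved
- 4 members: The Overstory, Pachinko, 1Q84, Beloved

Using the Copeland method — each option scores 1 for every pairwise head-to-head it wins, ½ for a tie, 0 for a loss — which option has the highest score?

The Overstory: beats Beloved and Pachinko; ties 1Q84 → score 2.5.
Beloved: loses to The Overstory, 1Q84, and Pachinko → score 0.
1Q84: beats Beloved; ties The Overstory; loses to Pachinko → score 1.5.
Pachinko: beats Beloved and 1Q84; loses to The Overstory → score 2.
The Overstory has the best pairwise record.

The Overstory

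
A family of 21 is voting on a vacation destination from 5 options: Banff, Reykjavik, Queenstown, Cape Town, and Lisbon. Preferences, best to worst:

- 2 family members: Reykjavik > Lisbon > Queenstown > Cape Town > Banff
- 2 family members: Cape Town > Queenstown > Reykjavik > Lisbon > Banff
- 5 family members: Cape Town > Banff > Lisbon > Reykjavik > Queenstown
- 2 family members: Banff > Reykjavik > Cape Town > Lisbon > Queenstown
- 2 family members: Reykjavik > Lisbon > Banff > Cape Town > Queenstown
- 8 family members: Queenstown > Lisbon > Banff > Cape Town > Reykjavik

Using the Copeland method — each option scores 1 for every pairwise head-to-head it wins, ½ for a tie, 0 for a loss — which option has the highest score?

Lisbon

Banff: beats Reykjavik and Cape Town; loses to Queenstown and Lisbon → score 2.
Reykjavik: beats Queenstown; loses to Banff, Cape Town, and Lisbon → score 1.
Queenstown: beats Banff; loses to Reykjavik, Cape Town, and Lisbon → score 1.
Cape Town: beats Reykjavik and Queenstown; loses to Banff and Lisbon → score 2.
Lisbon: beats Banff, Reykjavik, Queenstown, and Cape Town → score 4.
Lisbon has the best pairwise record.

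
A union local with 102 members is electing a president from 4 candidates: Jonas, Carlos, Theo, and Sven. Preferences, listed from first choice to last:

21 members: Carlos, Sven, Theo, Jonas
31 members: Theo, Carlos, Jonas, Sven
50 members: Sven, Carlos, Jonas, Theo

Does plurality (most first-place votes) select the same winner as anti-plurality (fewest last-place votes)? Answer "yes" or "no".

no

Plurality — first-place votes: Jonas 0, Carlos 21, Theo 31, Sven 50. Winner: Sven.
Anti-plurality — last-place votes: Jonas 21, Carlos 0, Theo 50, Sven 31. Winner: Carlos.
The two methods disagree.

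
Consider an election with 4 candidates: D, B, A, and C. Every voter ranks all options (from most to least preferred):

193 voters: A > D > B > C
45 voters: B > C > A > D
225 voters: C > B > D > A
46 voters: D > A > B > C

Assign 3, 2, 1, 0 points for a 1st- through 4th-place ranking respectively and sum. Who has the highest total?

B

D: 193·2 + 45·0 + 225·1 + 46·3 = 749
B: 193·1 + 45·3 + 225·2 + 46·1 = 824
A: 193·3 + 45·1 + 225·0 + 46·2 = 716
C: 193·0 + 45·2 + 225·3 + 46·0 = 765
B has the highest Borda score (824).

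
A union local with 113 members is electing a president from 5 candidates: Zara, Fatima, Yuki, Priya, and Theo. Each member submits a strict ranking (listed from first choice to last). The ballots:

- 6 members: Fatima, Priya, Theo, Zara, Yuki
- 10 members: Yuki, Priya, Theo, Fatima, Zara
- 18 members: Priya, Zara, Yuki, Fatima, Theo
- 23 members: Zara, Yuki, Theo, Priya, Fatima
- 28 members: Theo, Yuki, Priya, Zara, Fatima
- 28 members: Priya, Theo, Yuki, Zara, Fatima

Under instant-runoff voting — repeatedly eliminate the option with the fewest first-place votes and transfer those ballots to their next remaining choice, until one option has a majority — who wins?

Round 1: Zara 23, Fatima 6, Yuki 10, Priya 46, Theo 28. Eliminate Fatima.
Round 2: Zara 23, Yuki 10, Priya 52, Theo 28. Eliminate Yuki.
Round 3: Zara 23, Priya 62, Theo 28. Priya has a majority.

Priya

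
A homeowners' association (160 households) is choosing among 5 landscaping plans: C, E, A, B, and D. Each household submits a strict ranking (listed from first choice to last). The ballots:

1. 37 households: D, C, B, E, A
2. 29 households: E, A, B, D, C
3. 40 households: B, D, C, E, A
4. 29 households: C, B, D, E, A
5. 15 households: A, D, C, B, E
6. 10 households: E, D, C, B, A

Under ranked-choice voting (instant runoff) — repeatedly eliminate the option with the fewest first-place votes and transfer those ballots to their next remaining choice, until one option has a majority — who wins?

B

Round 1: C 29, E 39, A 15, B 40, D 37. Eliminate A.
Round 2: C 29, E 39, B 40, D 52. Eliminate C.
Round 3: E 39, B 69, D 52. Eliminate E.
Round 4: B 98, D 62. B has a majority.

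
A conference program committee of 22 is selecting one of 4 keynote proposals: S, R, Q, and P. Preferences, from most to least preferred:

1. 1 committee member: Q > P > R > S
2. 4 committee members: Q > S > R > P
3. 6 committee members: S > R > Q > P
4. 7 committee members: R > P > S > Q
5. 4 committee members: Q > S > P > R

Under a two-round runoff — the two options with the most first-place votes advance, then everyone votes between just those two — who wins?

R

Round 1 first-place votes: S 6, R 7, Q 9, P 0.
Q and R advance.
Runoff: Q is preferred to R by 9 voters; R by 13.
R wins the runoff.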